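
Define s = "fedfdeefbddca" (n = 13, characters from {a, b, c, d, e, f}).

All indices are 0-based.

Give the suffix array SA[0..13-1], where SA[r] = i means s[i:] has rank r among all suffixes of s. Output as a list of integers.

rank→(start, suffix):
  0 → (12, 'a')
  1 → (8, 'bddca')
  2 → (11, 'ca')
  3 → (10, 'dca')
  4 → (9, 'ddca')
  5 → (4, 'deefbddca')
  6 → (2, 'dfdeefbddca')
  7 → (1, 'edfdeefbddca')
  8 → (5, 'eefbddca')
  9 → (6, 'efbddca')
  10 → (7, 'fbddca')
  11 → (3, 'fdeefbddca')
  12 → (0, 'fedfdeefbddca')

[12, 8, 11, 10, 9, 4, 2, 1, 5, 6, 7, 3, 0]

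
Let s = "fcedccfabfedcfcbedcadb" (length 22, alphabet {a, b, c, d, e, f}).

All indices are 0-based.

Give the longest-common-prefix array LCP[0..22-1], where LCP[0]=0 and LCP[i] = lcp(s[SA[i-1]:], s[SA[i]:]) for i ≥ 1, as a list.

rank→(start, suffix):
  0 → (7, 'abfedcfcbedcadb')
  1 → (19, 'adb')
  2 → (21, 'b')
  3 → (15, 'bedcadb')
  4 → (8, 'bfedcfcbedcadb')
  5 → (18, 'cadb')
  6 → (14, 'cbedcadb')
  7 → (4, 'ccfabfedcfcbedcadb')
  8 → (1, 'cedccfabfedcfcbedcadb')
  9 → (5, 'cfabfedcfcbedcadb')
  10 → (12, 'cfcbedcadb')
  11 → (20, 'db')
  12 → (17, 'dcadb')
  13 → (3, 'dccfabfedcfcbedcadb')
  14 → (11, 'dcfcbedcadb')
  15 → (16, 'edcadb')
  16 → (2, 'edccfabfedcfcbedcadb')
  17 → (10, 'edcfcbedcadb')
  18 → (6, 'fabfedcfcbedcadb')
  19 → (13, 'fcbedcadb')
  20 → (0, 'fcedccfabfedcfcbedcadb')
  21 → (9, 'fedcfcbedcadb')

SA = [7, 19, 21, 15, 8, 18, 14, 4, 1, 5, 12, 20, 17, 3, 11, 16, 2, 10, 6, 13, 0, 9]
[i] adj suffixes → lcp
  [1] 7/19 → 1 ('a')
  [2] 19/21 → 0 ('')
  [3] 21/15 → 1 ('b')
  [4] 15/8 → 1 ('b')
  [5] 8/18 → 0 ('')
  [6] 18/14 → 1 ('c')
  [7] 14/4 → 1 ('c')
  [8] 4/1 → 1 ('c')
  [9] 1/5 → 1 ('c')
  [10] 5/12 → 2 ('cf')
  [11] 12/20 → 0 ('')
  [12] 20/17 → 1 ('d')
  [13] 17/3 → 2 ('dc')
  [14] 3/11 → 2 ('dc')
  [15] 11/16 → 0 ('')
  [16] 16/2 → 3 ('edc')
  [17] 2/10 → 3 ('edc')
  [18] 10/6 → 0 ('')
  [19] 6/13 → 1 ('f')
  [20] 13/0 → 2 ('fc')
  [21] 0/9 → 1 ('f')

[0, 1, 0, 1, 1, 0, 1, 1, 1, 1, 2, 0, 1, 2, 2, 0, 3, 3, 0, 1, 2, 1]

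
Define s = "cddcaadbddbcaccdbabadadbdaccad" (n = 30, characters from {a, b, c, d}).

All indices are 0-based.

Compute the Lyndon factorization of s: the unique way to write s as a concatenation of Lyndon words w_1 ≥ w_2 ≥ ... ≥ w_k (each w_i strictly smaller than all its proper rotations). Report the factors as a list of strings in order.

["cdd", "c", "aadbddbcaccdbabadadbdaccad"]

emit factor 1: 'cdd' (i=0, period=3)
emit factor 2: 'c' (i=3, period=1)
emit factor 3: 'aadbddbcaccdbabadadbdaccad' (i=4, period=26)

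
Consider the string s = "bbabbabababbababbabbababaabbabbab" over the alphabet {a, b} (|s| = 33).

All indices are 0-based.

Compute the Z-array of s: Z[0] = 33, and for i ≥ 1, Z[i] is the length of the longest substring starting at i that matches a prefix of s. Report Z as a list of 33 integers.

Z[0]=33
i=1: outside box; Z[1]=1 grow→box=[1,2)
i=2: outside box; Z[2]=0
i=3: outside box; Z[3]=4 grow→box=[3,7)
i=4: min(r-i=3, Z[1]=1)=1; Z[4]=1
i=5: min(r-i=2, Z[2]=0)=0; Z[5]=0
i=6: min(r-i=1, Z[3]=4)=1; Z[6]=1
i=7: outside box; Z[7]=0
i=8: outside box; Z[8]=1 grow→box=[8,9)
i=9: outside box; Z[9]=0
i=10: outside box; Z[10]=4 grow→box=[10,14)
i=11: min(r-i=3, Z[1]=1)=1; Z[11]=1
i=12: min(r-i=2, Z[2]=0)=0; Z[12]=0
i=13: min(r-i=1, Z[3]=4)=1; Z[13]=1
i=14: outside box; Z[14]=0
i=15: outside box; Z[15]=10 grow→box=[15,25)
i=16: min(r-i=9, Z[1]=1)=1; Z[16]=1
i=17: min(r-i=8, Z[2]=0)=0; Z[17]=0
i=18: min(r-i=7, Z[3]=4)=4; Z[18]=4
i=19: min(r-i=6, Z[4]=1)=1; Z[19]=1
i=20: min(r-i=5, Z[5]=0)=0; Z[20]=0
i=21: min(r-i=4, Z[6]=1)=1; Z[21]=1
i=22: min(r-i=3, Z[7]=0)=0; Z[22]=0
i=23: min(r-i=2, Z[8]=1)=1; Z[23]=1
i=24: min(r-i=1, Z[9]=0)=0; Z[24]=0
i=25: outside box; Z[25]=0
i=26: outside box; Z[26]=7 grow→box=[26,33)
i=27: min(r-i=6, Z[1]=1)=1; Z[27]=1
i=28: min(r-i=5, Z[2]=0)=0; Z[28]=0
i=29: min(r-i=4, Z[3]=4)=4; Z[29]=4
i=30: min(r-i=3, Z[4]=1)=1; Z[30]=1
i=31: min(r-i=2, Z[5]=0)=0; Z[31]=0
i=32: min(r-i=1, Z[6]=1)=1; Z[32]=1

[33, 1, 0, 4, 1, 0, 1, 0, 1, 0, 4, 1, 0, 1, 0, 10, 1, 0, 4, 1, 0, 1, 0, 1, 0, 0, 7, 1, 0, 4, 1, 0, 1]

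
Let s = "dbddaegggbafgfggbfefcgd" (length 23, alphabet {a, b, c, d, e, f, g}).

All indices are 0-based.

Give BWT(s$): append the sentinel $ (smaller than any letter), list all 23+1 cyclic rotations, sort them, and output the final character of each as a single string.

rank  rotation                  last
    0  $dbddaegggbafgfggbfefcgd  d
    1  aegggbafgfggbfefcgd$dbdd  d
    2  afgfggbfefcgd$dbddaegggb  b
    3  bafgfggbfefcgd$dbddaeggg  g
    4  bddaegggbafgfggbfefcgd$d  d
    5  bfefcgd$dbddaegggbafgfgg  g
    6  cgd$dbddaegggbafgfggbfef  f
    7  d$dbddaegggbafgfggbfefcg  g
    8  daegggbafgfggbfefcgd$dbd  d
    9  dbddaegggbafgfggbfefcgd$  $
   10  ddaegggbafgfggbfefcgd$db  b
   11  efcgd$dbddaegggbafgfggbf  f
   12  egggbafgfggbfefcgd$dbdda  a
   13  fcgd$dbddaegggbafgfggbfe  e
   14  fefcgd$dbddaegggbafgfggb  b
   15  fgfggbfefcgd$dbddaegggba  a
   16  fggbfefcgd$dbddaegggbafg  g
   17  gbafgfggbfefcgd$dbddaegg  g
   18  gbfefcgd$dbddaegggbafgfg  g
   19  gd$dbddaegggbafgfggbfefc  c
   20  gfggbfefcgd$dbddaegggbaf  f
   21  ggbafgfggbfefcgd$dbddaeg  g
   22  ggbfefcgd$dbddaegggbafgf  f
   23  gggbafgfggbfefcgd$dbddae  e

ddbgdgfgd$bfaebagggcfgfe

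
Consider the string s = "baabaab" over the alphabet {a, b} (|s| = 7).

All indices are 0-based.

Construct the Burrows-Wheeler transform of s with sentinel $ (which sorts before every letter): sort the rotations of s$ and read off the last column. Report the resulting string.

rank  rotation  last
    0  $baabaab  b
    1  aab$baab  b
    2  aabaab$b  b
    3  ab$baaba  a
    4  abaab$ba  a
    5  b$baabaa  a
    6  baab$baa  a
    7  baabaab$  $

bbbaaaa$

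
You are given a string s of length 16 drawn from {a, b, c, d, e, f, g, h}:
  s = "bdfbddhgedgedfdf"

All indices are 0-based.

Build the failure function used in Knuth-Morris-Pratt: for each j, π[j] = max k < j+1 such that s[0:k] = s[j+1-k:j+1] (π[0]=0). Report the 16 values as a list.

[0, 0, 0, 1, 2, 0, 0, 0, 0, 0, 0, 0, 0, 0, 0, 0]

π[0] = 0
j=1 s[j]='d': π[1]=0 (border '')
j=2 s[j]='f': π[2]=0 (border '')
j=3 s[j]='b': π[3]=1 (border 'b')
j=4 s[j]='d': π[4]=2 (border 'bd')
j=5 s[j]='d': k: 2→0; π[5]=0 (border '')
j=6 s[j]='h': π[6]=0 (border '')
j=7 s[j]='g': π[7]=0 (border '')
j=8 s[j]='e': π[8]=0 (border '')
j=9 s[j]='d': π[9]=0 (border '')
j=10 s[j]='g': π[10]=0 (border '')
j=11 s[j]='e': π[11]=0 (border '')
j=12 s[j]='d': π[12]=0 (border '')
j=13 s[j]='f': π[13]=0 (border '')
j=14 s[j]='d': π[14]=0 (border '')
j=15 s[j]='f': π[15]=0 (border '')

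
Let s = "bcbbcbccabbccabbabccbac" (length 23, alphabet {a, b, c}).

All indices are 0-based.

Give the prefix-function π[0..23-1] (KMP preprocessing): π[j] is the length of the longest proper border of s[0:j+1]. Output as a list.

[0, 0, 1, 1, 2, 3, 2, 0, 0, 1, 1, 2, 0, 0, 1, 1, 0, 1, 2, 0, 1, 0, 0]

π[0] = 0
j=1 s[j]='c': π[1]=0 (border '')
j=2 s[j]='b': π[2]=1 (border 'b')
j=3 s[j]='b': k: 1→0; π[3]=1 (border 'b')
j=4 s[j]='c': π[4]=2 (border 'bc')
j=5 s[j]='b': π[5]=3 (border 'bcb')
j=6 s[j]='c': k: 3→1; π[6]=2 (border 'bc')
j=7 s[j]='c': k: 2→0; π[7]=0 (border '')
j=8 s[j]='a': π[8]=0 (border '')
j=9 s[j]='b': π[9]=1 (border 'b')
j=10 s[j]='b': k: 1→0; π[10]=1 (border 'b')
j=11 s[j]='c': π[11]=2 (border 'bc')
j=12 s[j]='c': k: 2→0; π[12]=0 (border '')
j=13 s[j]='a': π[13]=0 (border '')
j=14 s[j]='b': π[14]=1 (border 'b')
j=15 s[j]='b': k: 1→0; π[15]=1 (border 'b')
j=16 s[j]='a': k: 1→0; π[16]=0 (border '')
j=17 s[j]='b': π[17]=1 (border 'b')
j=18 s[j]='c': π[18]=2 (border 'bc')
j=19 s[j]='c': k: 2→0; π[19]=0 (border '')
j=20 s[j]='b': π[20]=1 (border 'b')
j=21 s[j]='a': k: 1→0; π[21]=0 (border '')
j=22 s[j]='c': π[22]=0 (border '')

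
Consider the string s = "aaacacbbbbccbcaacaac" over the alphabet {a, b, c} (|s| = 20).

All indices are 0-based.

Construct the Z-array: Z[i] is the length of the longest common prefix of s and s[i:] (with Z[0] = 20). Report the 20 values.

[20, 2, 1, 0, 1, 0, 0, 0, 0, 0, 0, 0, 0, 0, 2, 1, 0, 2, 1, 0]

Z[0]=20
i=1: fresh scan; Z[1]=2 grow→box=[1,3)
i=2: min(r-i=1, Z[1]=2)=1; Z[2]=1
i=3: fresh scan; Z[3]=0
i=4: fresh scan; Z[4]=1 grow→box=[4,5)
i=5: fresh scan; Z[5]=0
i=6: fresh scan; Z[6]=0
i=7: fresh scan; Z[7]=0
i=8: fresh scan; Z[8]=0
i=9: fresh scan; Z[9]=0
i=10: fresh scan; Z[10]=0
i=11: fresh scan; Z[11]=0
i=12: fresh scan; Z[12]=0
i=13: fresh scan; Z[13]=0
i=14: fresh scan; Z[14]=2 grow→box=[14,16)
i=15: min(r-i=1, Z[1]=2)=1; Z[15]=1
i=16: fresh scan; Z[16]=0
i=17: fresh scan; Z[17]=2 grow→box=[17,19)
i=18: min(r-i=1, Z[1]=2)=1; Z[18]=1
i=19: fresh scan; Z[19]=0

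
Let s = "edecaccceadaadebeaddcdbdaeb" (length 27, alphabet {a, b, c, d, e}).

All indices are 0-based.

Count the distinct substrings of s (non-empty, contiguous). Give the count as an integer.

rank→(start, suffix):
  0 → (11, 'aadebeaddcdbdaeb')
  1 → (4, 'accceadaadebeaddcdbdaeb')
  2 → (9, 'adaadebeaddcdbdaeb')
  3 → (17, 'addcdbdaeb')
  4 → (12, 'adebeaddcdbdaeb')
  5 → (24, 'aeb')
  6 → (26, 'b')
  7 → (22, 'bdaeb')
  8 → (15, 'beaddcdbdaeb')
  9 → (3, 'caccceadaadebeaddcdbdaeb')
  10 → (5, 'ccceadaadebeaddcdbdaeb')
  11 → (6, 'cceadaadebeaddcdbdaeb')
  12 → (20, 'cdbdaeb')
  13 → (7, 'ceadaadebeaddcdbdaeb')
  14 → (10, 'daadebeaddcdbdaeb')
  15 → (23, 'daeb')
  16 → (21, 'dbdaeb')
  17 → (19, 'dcdbdaeb')
  18 → (18, 'ddcdbdaeb')
  19 → (13, 'debeaddcdbdaeb')
  20 → (1, 'decaccceadaadebeaddcdbdaeb')
  21 → (8, 'eadaadebeaddcdbdaeb')
  22 → (16, 'eaddcdbdaeb')
  23 → (25, 'eb')
  24 → (14, 'ebeaddcdbdaeb')
  25 → (2, 'ecaccceadaadebeaddcdbdaeb')
  26 → (0, 'edecaccceadaadebeaddcdbdaeb')

SA = [11, 4, 9, 17, 12, 24, 26, 22, 15, 3, 5, 6, 20, 7, 10, 23, 21, 19, 18, 13, 1, 8, 16, 25, 14, 2, 0]
[i] adj suffixes → lcp
  [1] 11/4 → 1 ('a')
  [2] 4/9 → 1 ('a')
  [3] 9/17 → 2 ('ad')
  [4] 17/12 → 2 ('ad')
  [5] 12/24 → 1 ('a')
  [6] 24/26 → 0 ('')
  [7] 26/22 → 1 ('b')
  [8] 22/15 → 1 ('b')
  [9] 15/3 → 0 ('')
  [10] 3/5 → 1 ('c')
  [11] 5/6 → 2 ('cc')
  [12] 6/20 → 1 ('c')
  [13] 20/7 → 1 ('c')
  [14] 7/10 → 0 ('')
  [15] 10/23 → 2 ('da')
  [16] 23/21 → 1 ('d')
  [17] 21/19 → 1 ('d')
  [18] 19/18 → 1 ('d')
  [19] 18/13 → 1 ('d')
  [20] 13/1 → 2 ('de')
  [21] 1/8 → 0 ('')
  [22] 8/16 → 3 ('ead')
  [23] 16/25 → 1 ('e')
  [24] 25/14 → 2 ('eb')
  [25] 14/2 → 1 ('e')
  [26] 2/0 → 1 ('e')

n(n+1)/2 = 27·28/2 = 378
Σ LCP = 0 + 1 + 1 + 2 + 2 + 1 + 0 + 1 + 1 + 0 + 1 + 2 + 1 + 1 + 0 + 2 + 1 + 1 + 1 + 1 + 2 + 0 + 3 + 1 + 2 + 1 + 1 = 30
distinct = 378 − 30 = 348

348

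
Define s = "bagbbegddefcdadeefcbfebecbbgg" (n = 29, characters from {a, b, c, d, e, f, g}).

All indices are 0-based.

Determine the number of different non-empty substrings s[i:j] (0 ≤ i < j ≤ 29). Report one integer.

406

rank→(start, suffix):
  0 → (13, 'adeefcbfebecbbgg')
  1 → (1, 'agbbegddefcdadeefcbfebecbbgg')
  2 → (0, 'bagbbegddefcdadeefcbfebecbbgg')
  3 → (3, 'bbegddefcdadeefcbfebecbbgg')
  4 → (25, 'bbgg')
  5 → (22, 'becbbgg')
  6 → (4, 'begddefcdadeefcbfebecbbgg')
  7 → (19, 'bfebecbbgg')
  8 → (26, 'bgg')
  9 → (24, 'cbbgg')
  10 → (18, 'cbfebecbbgg')
  11 → (11, 'cdadeefcbfebecbbgg')
  12 → (12, 'dadeefcbfebecbbgg')
  13 → (7, 'ddefcdadeefcbfebecbbgg')
  14 → (14, 'deefcbfebecbbgg')
  15 → (8, 'defcdadeefcbfebecbbgg')
  16 → (21, 'ebecbbgg')
  17 → (23, 'ecbbgg')
  18 → (15, 'eefcbfebecbbgg')
  19 → (16, 'efcbfebecbbgg')
  20 → (9, 'efcdadeefcbfebecbbgg')
  21 → (5, 'egddefcdadeefcbfebecbbgg')
  22 → (17, 'fcbfebecbbgg')
  23 → (10, 'fcdadeefcbfebecbbgg')
  24 → (20, 'febecbbgg')
  25 → (28, 'g')
  26 → (2, 'gbbegddefcdadeefcbfebecbbgg')
  27 → (6, 'gddefcdadeefcbfebecbbgg')
  28 → (27, 'gg')

SA = [13, 1, 0, 3, 25, 22, 4, 19, 26, 24, 18, 11, 12, 7, 14, 8, 21, 23, 15, 16, 9, 5, 17, 10, 20, 28, 2, 6, 27]
rank  pair      lcp
   1  s[13:],s[1:]  1  'a'
   2  s[1:],s[0:]  0  ''
   3  s[0:],s[3:]  1  'b'
   4  s[3:],s[25:]  2  'bb'
   5  s[25:],s[22:]  1  'b'
   6  s[22:],s[4:]  2  'be'
   7  s[4:],s[19:]  1  'b'
   8  s[19:],s[26:]  1  'b'
   9  s[26:],s[24:]  0  ''
  10  s[24:],s[18:]  2  'cb'
  11  s[18:],s[11:]  1  'c'
  12  s[11:],s[12:]  0  ''
  13  s[12:],s[7:]  1  'd'
  14  s[7:],s[14:]  1  'd'
  15  s[14:],s[8:]  2  'de'
  16  s[8:],s[21:]  0  ''
  17  s[21:],s[23:]  1  'e'
  18  s[23:],s[15:]  1  'e'
  19  s[15:],s[16:]  1  'e'
  20  s[16:],s[9:]  3  'efc'
  21  s[9:],s[5:]  1  'e'
  22  s[5:],s[17:]  0  ''
  23  s[17:],s[10:]  2  'fc'
  24  s[10:],s[20:]  1  'f'
  25  s[20:],s[28:]  0  ''
  26  s[28:],s[2:]  1  'g'
  27  s[2:],s[6:]  1  'g'
  28  s[6:],s[27:]  1  'g'

n(n+1)/2 = 29·30/2 = 435
Σ LCP = 0 + 1 + 0 + 1 + 2 + 1 + 2 + 1 + 1 + 0 + 2 + 1 + 0 + 1 + 1 + 2 + 0 + 1 + 1 + 1 + 3 + 1 + 0 + 2 + 1 + 0 + 1 + 1 + 1 = 29
distinct = 435 − 29 = 406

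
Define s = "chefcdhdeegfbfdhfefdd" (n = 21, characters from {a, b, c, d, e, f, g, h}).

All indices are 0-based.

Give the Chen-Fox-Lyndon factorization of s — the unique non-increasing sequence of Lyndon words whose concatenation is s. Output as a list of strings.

["chef", "cdhdeegf", "bfdhfefdd"]

emit factor 1: 'chef' (i=0, period=4)
emit factor 2: 'cdhdeegf' (i=4, period=8)
emit factor 3: 'bfdhfefdd' (i=12, period=9)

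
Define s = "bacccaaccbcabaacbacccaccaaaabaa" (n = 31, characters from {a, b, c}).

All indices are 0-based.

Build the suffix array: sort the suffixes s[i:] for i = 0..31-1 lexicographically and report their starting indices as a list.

rank→(start, suffix):
  0 → (30, 'a')
  1 → (29, 'aa')
  2 → (24, 'aaaabaa')
  3 → (25, 'aaabaa')
  4 → (26, 'aabaa')
  5 → (13, 'aacbacccaccaaaabaa')
  6 → (5, 'aaccbcabaacbacccaccaaaabaa')
  7 → (27, 'abaa')
  8 → (11, 'abaacbacccaccaaaabaa')
  9 → (14, 'acbacccaccaaaabaa')
  10 → (21, 'accaaaabaa')
  11 → (6, 'accbcabaacbacccaccaaaabaa')
  12 → (1, 'acccaaccbcabaacbacccaccaaaabaa')
  13 → (17, 'acccaccaaaabaa')
  14 → (28, 'baa')
  15 → (12, 'baacbacccaccaaaabaa')
  16 → (0, 'bacccaaccbcabaacbacccaccaaaabaa')
  17 → (16, 'bacccaccaaaabaa')
  18 → (9, 'bcabaacbacccaccaaaabaa')
  19 → (23, 'caaaabaa')
  20 → (4, 'caaccbcabaacbacccaccaaaabaa')
  21 → (10, 'cabaacbacccaccaaaabaa')
  22 → (20, 'caccaaaabaa')
  23 → (15, 'cbacccaccaaaabaa')
  24 → (8, 'cbcabaacbacccaccaaaabaa')
  25 → (22, 'ccaaaabaa')
  26 → (3, 'ccaaccbcabaacbacccaccaaaabaa')
  27 → (19, 'ccaccaaaabaa')
  28 → (7, 'ccbcabaacbacccaccaaaabaa')
  29 → (2, 'cccaaccbcabaacbacccaccaaaabaa')
  30 → (18, 'cccaccaaaabaa')

[30, 29, 24, 25, 26, 13, 5, 27, 11, 14, 21, 6, 1, 17, 28, 12, 0, 16, 9, 23, 4, 10, 20, 15, 8, 22, 3, 19, 7, 2, 18]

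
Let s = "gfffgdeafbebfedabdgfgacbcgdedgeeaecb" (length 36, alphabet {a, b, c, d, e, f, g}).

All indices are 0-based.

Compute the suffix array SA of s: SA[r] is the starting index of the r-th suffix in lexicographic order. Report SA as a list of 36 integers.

[15, 21, 32, 7, 35, 23, 16, 9, 11, 34, 22, 24, 14, 5, 26, 28, 17, 31, 6, 10, 33, 13, 27, 30, 8, 12, 1, 2, 19, 3, 20, 4, 25, 29, 0, 18]

sorted suffixes:
  #0 SA[0]=15  'abdgfgacbcgdedgeeaecb'
  #1 SA[1]=21  'acbcgdedgeeaecb'
  #2 SA[2]=32  'aecb'
  #3 SA[3]=7  'afbebfedabdgfgacbcgdedgeeaecb'
  #4 SA[4]=35  'b'
  #5 SA[5]=23  'bcgdedgeeaecb'
  #6 SA[6]=16  'bdgfgacbcgdedgeeaecb'
  #7 SA[7]=9  'bebfedabdgfgacbcgdedgeeaecb'
  #8 SA[8]=11  'bfedabdgfgacbcgdedgeeaecb'
  #9 SA[9]=34  'cb'
  #10 SA[10]=22  'cbcgdedgeeaecb'
  #11 SA[11]=24  'cgdedgeeaecb'
  #12 SA[12]=14  'dabdgfgacbcgdedgeeaecb'
  #13 SA[13]=5  'deafbebfedabdgfgacbcgdedgeeaecb'
  #14 SA[14]=26  'dedgeeaecb'
  #15 SA[15]=28  'dgeeaecb'
  #16 SA[16]=17  'dgfgacbcgdedgeeaecb'
  #17 SA[17]=31  'eaecb'
  #18 SA[18]=6  'eafbebfedabdgfgacbcgdedgeeaecb'
  #19 SA[19]=10  'ebfedabdgfgacbcgdedgeeaecb'
  #20 SA[20]=33  'ecb'
  #21 SA[21]=13  'edabdgfgacbcgdedgeeaecb'
  #22 SA[22]=27  'edgeeaecb'
  #23 SA[23]=30  'eeaecb'
  #24 SA[24]=8  'fbebfedabdgfgacbcgdedgeeaecb'
  #25 SA[25]=12  'fedabdgfgacbcgdedgeeaecb'
  #26 SA[26]=1  'fffgdeafbebfedabdgfgacbcgdedgeeaecb'
  #27 SA[27]=2  'ffgdeafbebfedabdgfgacbcgdedgeeaecb'
  #28 SA[28]=19  'fgacbcgdedgeeaecb'
  #29 SA[29]=3  'fgdeafbebfedabdgfgacbcgdedgeeaecb'
  #30 SA[30]=20  'gacbcgdedgeeaecb'
  #31 SA[31]=4  'gdeafbebfedabdgfgacbcgdedgeeaecb'
  #32 SA[32]=25  'gdedgeeaecb'
  #33 SA[33]=29  'geeaecb'
  #34 SA[34]=0  'gfffgdeafbebfedabdgfgacbcgdedgeeaecb'
  #35 SA[35]=18  'gfgacbcgdedgeeaecb'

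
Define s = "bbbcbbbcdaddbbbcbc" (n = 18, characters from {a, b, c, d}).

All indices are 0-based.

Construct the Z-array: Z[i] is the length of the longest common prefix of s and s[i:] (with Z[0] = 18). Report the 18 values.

[18, 2, 1, 0, 4, 2, 1, 0, 0, 0, 0, 0, 5, 2, 1, 0, 1, 0]

Z[0]=18
i=1: fresh scan; Z[1]=2 scan→box=[1,3)
i=2: min(r-i=1, Z[1]=2)=1; Z[2]=1
i=3: fresh scan; Z[3]=0
i=4: fresh scan; Z[4]=4 scan→box=[4,8)
i=5: min(r-i=3, Z[1]=2)=2; Z[5]=2
i=6: min(r-i=2, Z[2]=1)=1; Z[6]=1
i=7: min(r-i=1, Z[3]=0)=0; Z[7]=0
i=8: fresh scan; Z[8]=0
i=9: fresh scan; Z[9]=0
i=10: fresh scan; Z[10]=0
i=11: fresh scan; Z[11]=0
i=12: fresh scan; Z[12]=5 scan→box=[12,17)
i=13: min(r-i=4, Z[1]=2)=2; Z[13]=2
i=14: min(r-i=3, Z[2]=1)=1; Z[14]=1
i=15: min(r-i=2, Z[3]=0)=0; Z[15]=0
i=16: min(r-i=1, Z[4]=4)=1; Z[16]=1
i=17: fresh scan; Z[17]=0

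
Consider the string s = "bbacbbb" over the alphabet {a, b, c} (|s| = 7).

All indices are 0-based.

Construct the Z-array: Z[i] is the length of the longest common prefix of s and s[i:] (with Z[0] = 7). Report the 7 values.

Z[0]=7
i=1: i≥r, start 0; Z[1]=1 extend→box=[1,2)
i=2: i≥r, start 0; Z[2]=0
i=3: i≥r, start 0; Z[3]=0
i=4: i≥r, start 0; Z[4]=2 extend→box=[4,6)
i=5: min(r-i=1, Z[1]=1)=1; Z[5]=2 extend→box=[5,7)
i=6: min(r-i=1, Z[1]=1)=1; Z[6]=1

[7, 1, 0, 0, 2, 2, 1]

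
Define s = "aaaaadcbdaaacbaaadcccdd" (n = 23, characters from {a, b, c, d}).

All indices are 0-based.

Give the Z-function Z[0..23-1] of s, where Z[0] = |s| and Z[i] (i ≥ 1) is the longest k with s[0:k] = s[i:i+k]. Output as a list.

Z[0]=23
i=1: outside box; Z[1]=4 grow→box=[1,5)
i=2: min(r-i=3, Z[1]=4)=3; Z[2]=3
i=3: min(r-i=2, Z[2]=3)=2; Z[3]=2
i=4: min(r-i=1, Z[3]=2)=1; Z[4]=1
i=5: outside box; Z[5]=0
i=6: outside box; Z[6]=0
i=7: outside box; Z[7]=0
i=8: outside box; Z[8]=0
i=9: outside box; Z[9]=3 grow→box=[9,12)
i=10: min(r-i=2, Z[1]=4)=2; Z[10]=2
i=11: min(r-i=1, Z[2]=3)=1; Z[11]=1
i=12: outside box; Z[12]=0
i=13: outside box; Z[13]=0
i=14: outside box; Z[14]=3 grow→box=[14,17)
i=15: min(r-i=2, Z[1]=4)=2; Z[15]=2
i=16: min(r-i=1, Z[2]=3)=1; Z[16]=1
i=17: outside box; Z[17]=0
i=18: outside box; Z[18]=0
i=19: outside box; Z[19]=0
i=20: outside box; Z[20]=0
i=21: outside box; Z[21]=0
i=22: outside box; Z[22]=0

[23, 4, 3, 2, 1, 0, 0, 0, 0, 3, 2, 1, 0, 0, 3, 2, 1, 0, 0, 0, 0, 0, 0]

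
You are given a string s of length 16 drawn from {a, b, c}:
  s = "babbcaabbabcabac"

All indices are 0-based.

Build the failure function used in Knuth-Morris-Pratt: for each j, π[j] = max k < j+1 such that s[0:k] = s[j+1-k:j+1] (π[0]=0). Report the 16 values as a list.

[0, 0, 1, 1, 0, 0, 0, 1, 1, 2, 3, 0, 0, 1, 2, 0]

π[0] = 0
j=1 s[j]='a': π[1]=0 (border '')
j=2 s[j]='b': π[2]=1 (border 'b')
j=3 s[j]='b': k: 1→0; π[3]=1 (border 'b')
j=4 s[j]='c': k: 1→0; π[4]=0 (border '')
j=5 s[j]='a': π[5]=0 (border '')
j=6 s[j]='a': π[6]=0 (border '')
j=7 s[j]='b': π[7]=1 (border 'b')
j=8 s[j]='b': k: 1→0; π[8]=1 (border 'b')
j=9 s[j]='a': π[9]=2 (border 'ba')
j=10 s[j]='b': π[10]=3 (border 'bab')
j=11 s[j]='c': k: 3→1→0; π[11]=0 (border '')
j=12 s[j]='a': π[12]=0 (border '')
j=13 s[j]='b': π[13]=1 (border 'b')
j=14 s[j]='a': π[14]=2 (border 'ba')
j=15 s[j]='c': k: 2→0; π[15]=0 (border '')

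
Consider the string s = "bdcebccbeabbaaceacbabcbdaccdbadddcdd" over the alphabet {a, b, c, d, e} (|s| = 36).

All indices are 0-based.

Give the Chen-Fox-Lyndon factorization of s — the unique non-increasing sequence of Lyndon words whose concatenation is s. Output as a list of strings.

emit factor 1: 'bdce' (i=0, period=4)
emit factor 2: 'bccbe' (i=4, period=5)
emit factor 3: 'abb' (i=9, period=3)
emit factor 4: 'aaceacbabcbdaccdbadddcdd' (i=12, period=24)

["bdce", "bccbe", "abb", "aaceacbabcbdaccdbadddcdd"]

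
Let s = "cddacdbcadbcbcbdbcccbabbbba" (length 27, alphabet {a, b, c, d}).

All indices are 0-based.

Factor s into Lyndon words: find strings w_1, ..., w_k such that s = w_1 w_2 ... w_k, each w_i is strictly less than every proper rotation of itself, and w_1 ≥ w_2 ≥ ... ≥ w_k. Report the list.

emit factor 1: 'cdd' (i=0, period=3)
emit factor 2: 'acdbcadbcbcbdbcccb' (i=3, period=18)
emit factor 3: 'abbbb' (i=21, period=5)
emit factor 4: 'a' (i=26, period=1)

["cdd", "acdbcadbcbcbdbcccb", "abbbb", "a"]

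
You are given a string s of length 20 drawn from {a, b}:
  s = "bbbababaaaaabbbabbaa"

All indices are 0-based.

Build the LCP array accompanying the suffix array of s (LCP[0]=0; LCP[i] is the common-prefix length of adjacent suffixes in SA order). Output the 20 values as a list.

rank | idx | suffix
   0 |  19 | a
   1 |  18 | aa
   2 |   7 | aaaaabbbabbaa
   3 |   8 | aaaabbbabbaa
   4 |   9 | aaabbbabbaa
   5 |  10 | aabbbabbaa
   6 |   5 | abaaaaabbbabbaa
   7 |   3 | ababaaaaabbbabbaa
   8 |  15 | abbaa
   9 |  11 | abbbabbaa
  10 |  17 | baa
  11 |   6 | baaaaabbbabbaa
  12 |   4 | babaaaaabbbabbaa
  13 |   2 | bababaaaaabbbabbaa
  14 |  14 | babbaa
  15 |  16 | bbaa
  16 |   1 | bbababaaaaabbbabbaa
  17 |  13 | bbabbaa
  18 |   0 | bbbababaaaaabbbabbaa
  19 |  12 | bbbabbaa

SA = [19, 18, 7, 8, 9, 10, 5, 3, 15, 11, 17, 6, 4, 2, 14, 16, 1, 13, 0, 12]
i: (SA[i-1],SA[i]) lcp shared
  1: (19,18) 1 'a'
  2: (18,7) 2 'aa'
  3: (7,8) 4 'aaaa'
  4: (8,9) 3 'aaa'
  5: (9,10) 2 'aa'
  6: (10,5) 1 'a'
  7: (5,3) 3 'aba'
  8: (3,15) 2 'ab'
  9: (15,11) 3 'abb'
  10: (11,17) 0 ''
  11: (17,6) 3 'baa'
  12: (6,4) 2 'ba'
  13: (4,2) 4 'baba'
  14: (2,14) 3 'bab'
  15: (14,16) 1 'b'
  16: (16,1) 3 'bba'
  17: (1,13) 4 'bbab'
  18: (13,0) 2 'bb'
  19: (0,12) 5 'bbbab'

[0, 1, 2, 4, 3, 2, 1, 3, 2, 3, 0, 3, 2, 4, 3, 1, 3, 4, 2, 5]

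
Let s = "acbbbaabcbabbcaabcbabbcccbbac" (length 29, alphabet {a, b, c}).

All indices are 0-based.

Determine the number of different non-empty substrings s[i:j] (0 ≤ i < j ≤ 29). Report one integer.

360

rank | idx | suffix
   0 |   5 | aabcbabbcaabcbabbcccbbac
   1 |  14 | aabcbabbcccbbac
   2 |  10 | abbcaabcbabbcccbbac
   3 |  19 | abbcccbbac
   4 |   6 | abcbabbcaabcbabbcccbbac
   5 |  15 | abcbabbcccbbac
   6 |  27 | ac
   7 |   0 | acbbbaabcbabbcaabcbabbcccbbac
   8 |   4 | baabcbabbcaabcbabbcccbbac
   9 |   9 | babbcaabcbabbcccbbac
  10 |  18 | babbcccbbac
  11 |  26 | bac
  12 |   3 | bbaabcbabbcaabcbabbcccbbac
  13 |  25 | bbac
  14 |   2 | bbbaabcbabbcaabcbabbcccbbac
  15 |  11 | bbcaabcbabbcccbbac
  16 |  20 | bbcccbbac
  17 |  12 | bcaabcbabbcccbbac
  18 |   7 | bcbabbcaabcbabbcccbbac
  19 |  16 | bcbabbcccbbac
  20 |  21 | bcccbbac
  21 |  28 | c
  22 |  13 | caabcbabbcccbbac
  23 |   8 | cbabbcaabcbabbcccbbac
  24 |  17 | cbabbcccbbac
  25 |  24 | cbbac
  26 |   1 | cbbbaabcbabbcaabcbabbcccbbac
  27 |  23 | ccbbac
  28 |  22 | cccbbac

SA = [5, 14, 10, 19, 6, 15, 27, 0, 4, 9, 18, 26, 3, 25, 2, 11, 20, 12, 7, 16, 21, 28, 13, 8, 17, 24, 1, 23, 22]
i: (SA[i-1],SA[i]) lcp shared
  1: (5,14) 9 'aabcbabbc'
  2: (14,10) 1 'a'
  3: (10,19) 4 'abbc'
  4: (19,6) 2 'ab'
  5: (6,15) 8 'abcbabbc'
  6: (15,27) 1 'a'
  7: (27,0) 2 'ac'
  8: (0,4) 0 ''
  9: (4,9) 2 'ba'
  10: (9,18) 5 'babbc'
  11: (18,26) 2 'ba'
  12: (26,3) 1 'b'
  13: (3,25) 3 'bba'
  14: (25,2) 2 'bb'
  15: (2,11) 2 'bb'
  16: (11,20) 3 'bbc'
  17: (20,12) 1 'b'
  18: (12,7) 2 'bc'
  19: (7,16) 7 'bcbabbc'
  20: (16,21) 2 'bc'
  21: (21,28) 0 ''
  22: (28,13) 1 'c'
  23: (13,8) 1 'c'
  24: (8,17) 6 'cbabbc'
  25: (17,24) 2 'cb'
  26: (24,1) 3 'cbb'
  27: (1,23) 1 'c'
  28: (23,22) 2 'cc'

n(n+1)/2 = 29·30/2 = 435
Σ LCP = 0 + 9 + 1 + 4 + 2 + 8 + 1 + 2 + 0 + 2 + 5 + 2 + 1 + 3 + 2 + 2 + 3 + 1 + 2 + 7 + 2 + 0 + 1 + 1 + 6 + 2 + 3 + 1 + 2 = 75
distinct = 435 − 75 = 360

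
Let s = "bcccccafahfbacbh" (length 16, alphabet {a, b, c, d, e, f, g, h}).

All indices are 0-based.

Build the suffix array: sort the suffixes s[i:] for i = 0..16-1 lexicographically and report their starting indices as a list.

[12, 6, 8, 11, 0, 14, 5, 13, 4, 3, 2, 1, 7, 10, 15, 9]

rank→(start, suffix):
  0 → (12, 'acbh')
  1 → (6, 'afahfbacbh')
  2 → (8, 'ahfbacbh')
  3 → (11, 'bacbh')
  4 → (0, 'bcccccafahfbacbh')
  5 → (14, 'bh')
  6 → (5, 'cafahfbacbh')
  7 → (13, 'cbh')
  8 → (4, 'ccafahfbacbh')
  9 → (3, 'cccafahfbacbh')
  10 → (2, 'ccccafahfbacbh')
  11 → (1, 'cccccafahfbacbh')
  12 → (7, 'fahfbacbh')
  13 → (10, 'fbacbh')
  14 → (15, 'h')
  15 → (9, 'hfbacbh')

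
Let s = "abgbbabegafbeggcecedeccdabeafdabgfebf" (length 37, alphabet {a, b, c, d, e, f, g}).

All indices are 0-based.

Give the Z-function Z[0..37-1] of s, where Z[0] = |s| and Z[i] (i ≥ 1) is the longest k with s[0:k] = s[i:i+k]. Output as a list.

[37, 0, 0, 0, 0, 2, 0, 0, 0, 1, 0, 0, 0, 0, 0, 0, 0, 0, 0, 0, 0, 0, 0, 0, 2, 0, 0, 1, 0, 0, 3, 0, 0, 0, 0, 0, 0]

Z[0]=37
i=1: i≥r, start 0; Z[1]=0
i=2: i≥r, start 0; Z[2]=0
i=3: i≥r, start 0; Z[3]=0
i=4: i≥r, start 0; Z[4]=0
i=5: i≥r, start 0; Z[5]=2 extend→box=[5,7)
i=6: min(r-i=1, Z[1]=0)=0; Z[6]=0
i=7: i≥r, start 0; Z[7]=0
i=8: i≥r, start 0; Z[8]=0
i=9: i≥r, start 0; Z[9]=1 extend→box=[9,10)
i=10: i≥r, start 0; Z[10]=0
i=11: i≥r, start 0; Z[11]=0
i=12: i≥r, start 0; Z[12]=0
i=13: i≥r, start 0; Z[13]=0
i=14: i≥r, start 0; Z[14]=0
i=15: i≥r, start 0; Z[15]=0
i=16: i≥r, start 0; Z[16]=0
i=17: i≥r, start 0; Z[17]=0
i=18: i≥r, start 0; Z[18]=0
i=19: i≥r, start 0; Z[19]=0
i=20: i≥r, start 0; Z[20]=0
i=21: i≥r, start 0; Z[21]=0
i=22: i≥r, start 0; Z[22]=0
i=23: i≥r, start 0; Z[23]=0
i=24: i≥r, start 0; Z[24]=2 extend→box=[24,26)
i=25: min(r-i=1, Z[1]=0)=0; Z[25]=0
i=26: i≥r, start 0; Z[26]=0
i=27: i≥r, start 0; Z[27]=1 extend→box=[27,28)
i=28: i≥r, start 0; Z[28]=0
i=29: i≥r, start 0; Z[29]=0
i=30: i≥r, start 0; Z[30]=3 extend→box=[30,33)
i=31: min(r-i=2, Z[1]=0)=0; Z[31]=0
i=32: min(r-i=1, Z[2]=0)=0; Z[32]=0
i=33: i≥r, start 0; Z[33]=0
i=34: i≥r, start 0; Z[34]=0
i=35: i≥r, start 0; Z[35]=0
i=36: i≥r, start 0; Z[36]=0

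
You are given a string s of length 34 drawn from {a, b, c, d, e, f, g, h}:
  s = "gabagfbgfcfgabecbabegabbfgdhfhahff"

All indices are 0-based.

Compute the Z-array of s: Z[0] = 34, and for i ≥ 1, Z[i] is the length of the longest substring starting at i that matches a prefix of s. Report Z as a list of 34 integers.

Z[0]=34
i=1: fresh scan; Z[1]=0
i=2: fresh scan; Z[2]=0
i=3: fresh scan; Z[3]=0
i=4: fresh scan; Z[4]=1 scan→box=[4,5)
i=5: fresh scan; Z[5]=0
i=6: fresh scan; Z[6]=0
i=7: fresh scan; Z[7]=1 scan→box=[7,8)
i=8: fresh scan; Z[8]=0
i=9: fresh scan; Z[9]=0
i=10: fresh scan; Z[10]=0
i=11: fresh scan; Z[11]=3 scan→box=[11,14)
i=12: min(r-i=2, Z[1]=0)=0; Z[12]=0
i=13: min(r-i=1, Z[2]=0)=0; Z[13]=0
i=14: fresh scan; Z[14]=0
i=15: fresh scan; Z[15]=0
i=16: fresh scan; Z[16]=0
i=17: fresh scan; Z[17]=0
i=18: fresh scan; Z[18]=0
i=19: fresh scan; Z[19]=0
i=20: fresh scan; Z[20]=3 scan→box=[20,23)
i=21: min(r-i=2, Z[1]=0)=0; Z[21]=0
i=22: min(r-i=1, Z[2]=0)=0; Z[22]=0
i=23: fresh scan; Z[23]=0
i=24: fresh scan; Z[24]=0
i=25: fresh scan; Z[25]=1 scan→box=[25,26)
i=26: fresh scan; Z[26]=0
i=27: fresh scan; Z[27]=0
i=28: fresh scan; Z[28]=0
i=29: fresh scan; Z[29]=0
i=30: fresh scan; Z[30]=0
i=31: fresh scan; Z[31]=0
i=32: fresh scan; Z[32]=0
i=33: fresh scan; Z[33]=0

[34, 0, 0, 0, 1, 0, 0, 1, 0, 0, 0, 3, 0, 0, 0, 0, 0, 0, 0, 0, 3, 0, 0, 0, 0, 1, 0, 0, 0, 0, 0, 0, 0, 0]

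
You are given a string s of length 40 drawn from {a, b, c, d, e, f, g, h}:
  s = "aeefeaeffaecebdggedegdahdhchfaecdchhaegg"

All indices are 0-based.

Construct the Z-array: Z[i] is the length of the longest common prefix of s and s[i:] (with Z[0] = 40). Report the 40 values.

[40, 0, 0, 0, 0, 2, 0, 0, 0, 2, 0, 0, 0, 0, 0, 0, 0, 0, 0, 0, 0, 0, 1, 0, 0, 0, 0, 0, 0, 2, 0, 0, 0, 0, 0, 0, 2, 0, 0, 0]

Z[0]=40
i=1: i≥r, start 0; Z[1]=0
i=2: i≥r, start 0; Z[2]=0
i=3: i≥r, start 0; Z[3]=0
i=4: i≥r, start 0; Z[4]=0
i=5: i≥r, start 0; Z[5]=2 extend→box=[5,7)
i=6: min(r-i=1, Z[1]=0)=0; Z[6]=0
i=7: i≥r, start 0; Z[7]=0
i=8: i≥r, start 0; Z[8]=0
i=9: i≥r, start 0; Z[9]=2 extend→box=[9,11)
i=10: min(r-i=1, Z[1]=0)=0; Z[10]=0
i=11: i≥r, start 0; Z[11]=0
i=12: i≥r, start 0; Z[12]=0
i=13: i≥r, start 0; Z[13]=0
i=14: i≥r, start 0; Z[14]=0
i=15: i≥r, start 0; Z[15]=0
i=16: i≥r, start 0; Z[16]=0
i=17: i≥r, start 0; Z[17]=0
i=18: i≥r, start 0; Z[18]=0
i=19: i≥r, start 0; Z[19]=0
i=20: i≥r, start 0; Z[20]=0
i=21: i≥r, start 0; Z[21]=0
i=22: i≥r, start 0; Z[22]=1 extend→box=[22,23)
i=23: i≥r, start 0; Z[23]=0
i=24: i≥r, start 0; Z[24]=0
i=25: i≥r, start 0; Z[25]=0
i=26: i≥r, start 0; Z[26]=0
i=27: i≥r, start 0; Z[27]=0
i=28: i≥r, start 0; Z[28]=0
i=29: i≥r, start 0; Z[29]=2 extend→box=[29,31)
i=30: min(r-i=1, Z[1]=0)=0; Z[30]=0
i=31: i≥r, start 0; Z[31]=0
i=32: i≥r, start 0; Z[32]=0
i=33: i≥r, start 0; Z[33]=0
i=34: i≥r, start 0; Z[34]=0
i=35: i≥r, start 0; Z[35]=0
i=36: i≥r, start 0; Z[36]=2 extend→box=[36,38)
i=37: min(r-i=1, Z[1]=0)=0; Z[37]=0
i=38: i≥r, start 0; Z[38]=0
i=39: i≥r, start 0; Z[39]=0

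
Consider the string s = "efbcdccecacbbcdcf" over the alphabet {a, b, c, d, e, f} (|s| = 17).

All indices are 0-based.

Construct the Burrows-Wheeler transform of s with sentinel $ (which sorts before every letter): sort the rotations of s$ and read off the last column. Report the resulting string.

rank  rotation            last
    0  $efbcdccecacbbcdcf  f
    1  acbbcdcf$efbcdccec  c
    2  bbcdcf$efbcdccecac  c
    3  bcdccecacbbcdcf$ef  f
    4  bcdcf$efbcdccecacb  b
    5  cacbbcdcf$efbcdcce  e
    6  cbbcdcf$efbcdcceca  a
    7  ccecacbbcdcf$efbcd  d
    8  cdccecacbbcdcf$efb  b
    9  cdcf$efbcdccecacbb  b
   10  cecacbbcdcf$efbcdc  c
   11  cf$efbcdccecacbbcd  d
   12  dccecacbbcdcf$efbc  c
   13  dcf$efbcdccecacbbc  c
   14  ecacbbcdcf$efbcdcc  c
   15  efbcdccecacbbcdcf$  $
   16  f$efbcdccecacbbcdc  c
   17  fbcdccecacbbcdcf$e  e

fccfbeadbbcdccc$ce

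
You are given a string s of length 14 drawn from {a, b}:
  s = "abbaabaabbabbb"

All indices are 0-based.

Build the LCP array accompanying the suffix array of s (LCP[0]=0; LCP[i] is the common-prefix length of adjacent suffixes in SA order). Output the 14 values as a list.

[0, 3, 1, 2, 4, 3, 0, 1, 4, 2, 1, 2, 3, 2]

sorted suffixes:
  #0 SA[0]=3  'aabaabbabbb'
  #1 SA[1]=6  'aabbabbb'
  #2 SA[2]=4  'abaabbabbb'
  #3 SA[3]=0  'abbaabaabbabbb'
  #4 SA[4]=7  'abbabbb'
  #5 SA[5]=10  'abbb'
  #6 SA[6]=13  'b'
  #7 SA[7]=2  'baabaabbabbb'
  #8 SA[8]=5  'baabbabbb'
  #9 SA[9]=9  'babbb'
  #10 SA[10]=12  'bb'
  #11 SA[11]=1  'bbaabaabbabbb'
  #12 SA[12]=8  'bbabbb'
  #13 SA[13]=11  'bbb'

SA = [3, 6, 4, 0, 7, 10, 13, 2, 5, 9, 12, 1, 8, 11]
[i] adj suffixes → lcp
  [1] 3/6 → 3 ('aab')
  [2] 6/4 → 1 ('a')
  [3] 4/0 → 2 ('ab')
  [4] 0/7 → 4 ('abba')
  [5] 7/10 → 3 ('abb')
  [6] 10/13 → 0 ('')
  [7] 13/2 → 1 ('b')
  [8] 2/5 → 4 ('baab')
  [9] 5/9 → 2 ('ba')
  [10] 9/12 → 1 ('b')
  [11] 12/1 → 2 ('bb')
  [12] 1/8 → 3 ('bba')
  [13] 8/11 → 2 ('bb')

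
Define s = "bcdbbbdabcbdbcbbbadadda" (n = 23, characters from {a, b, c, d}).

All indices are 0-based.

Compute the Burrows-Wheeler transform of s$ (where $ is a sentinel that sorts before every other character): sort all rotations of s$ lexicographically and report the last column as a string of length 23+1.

addbdbbcdbda$bcbbbdbacba

rank  rotation                  last
    0  $bcdbbbdabcbdbcbbbadadda  a
    1  a$bcdbbbdabcbdbcbbbadadd  d
    2  abcbdbcbbbadadda$bcdbbbd  d
    3  adadda$bcdbbbdabcbdbcbbb  b
    4  adda$bcdbbbdabcbdbcbbbad  d
    5  badadda$bcdbbbdabcbdbcbb  b
    6  bbadadda$bcdbbbdabcbdbcb  b
    7  bbbadadda$bcdbbbdabcbdbc  c
    8  bbbdabcbdbcbbbadadda$bcd  d
    9  bbdabcbdbcbbbadadda$bcdb  b
   10  bcbbbadadda$bcdbbbdabcbd  d
   11  bcbdbcbbbadadda$bcdbbbda  a
   12  bcdbbbdabcbdbcbbbadadda$  $
   13  bdabcbdbcbbbadadda$bcdbb  b
   14  bdbcbbbadadda$bcdbbbdabc  c
   15  cbbbadadda$bcdbbbdabcbdb  b
   16  cbdbcbbbadadda$bcdbbbdab  b
   17  cdbbbdabcbdbcbbbadadda$b  b
   18  da$bcdbbbdabcbdbcbbbadad  d
   19  dabcbdbcbbbadadda$bcdbbb  b
   20  dadda$bcdbbbdabcbdbcbbba  a
   21  dbbbdabcbdbcbbbadadda$bc  c
   22  dbcbbbadadda$bcdbbbdabcb  b
   23  dda$bcdbbbdabcbdbcbbbada  a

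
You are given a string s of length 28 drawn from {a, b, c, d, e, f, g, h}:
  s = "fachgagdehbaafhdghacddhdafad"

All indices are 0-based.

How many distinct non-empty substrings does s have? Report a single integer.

sorted suffixes:
  #0 SA[0]=11  'aafhdghacddhdafad'
  #1 SA[1]=18  'acddhdafad'
  #2 SA[2]=1  'achgagdehbaafhdghacddhdafad'
  #3 SA[3]=26  'ad'
  #4 SA[4]=24  'afad'
  #5 SA[5]=12  'afhdghacddhdafad'
  #6 SA[6]=5  'agdehbaafhdghacddhdafad'
  #7 SA[7]=10  'baafhdghacddhdafad'
  #8 SA[8]=19  'cddhdafad'
  #9 SA[9]=2  'chgagdehbaafhdghacddhdafad'
  #10 SA[10]=27  'd'
  #11 SA[11]=23  'dafad'
  #12 SA[12]=20  'ddhdafad'
  #13 SA[13]=7  'dehbaafhdghacddhdafad'
  #14 SA[14]=15  'dghacddhdafad'
  #15 SA[15]=21  'dhdafad'
  #16 SA[16]=8  'ehbaafhdghacddhdafad'
  #17 SA[17]=0  'fachgagdehbaafhdghacddhdafad'
  #18 SA[18]=25  'fad'
  #19 SA[19]=13  'fhdghacddhdafad'
  #20 SA[20]=4  'gagdehbaafhdghacddhdafad'
  #21 SA[21]=6  'gdehbaafhdghacddhdafad'
  #22 SA[22]=16  'ghacddhdafad'
  #23 SA[23]=17  'hacddhdafad'
  #24 SA[24]=9  'hbaafhdghacddhdafad'
  #25 SA[25]=22  'hdafad'
  #26 SA[26]=14  'hdghacddhdafad'
  #27 SA[27]=3  'hgagdehbaafhdghacddhdafad'

SA = [11, 18, 1, 26, 24, 12, 5, 10, 19, 2, 27, 23, 20, 7, 15, 21, 8, 0, 25, 13, 4, 6, 16, 17, 9, 22, 14, 3]
[i] adj suffixes → lcp
  [1] 11/18 → 1 ('a')
  [2] 18/1 → 2 ('ac')
  [3] 1/26 → 1 ('a')
  [4] 26/24 → 1 ('a')
  [5] 24/12 → 2 ('af')
  [6] 12/5 → 1 ('a')
  [7] 5/10 → 0 ('')
  [8] 10/19 → 0 ('')
  [9] 19/2 → 1 ('c')
  [10] 2/27 → 0 ('')
  [11] 27/23 → 1 ('d')
  [12] 23/20 → 1 ('d')
  [13] 20/7 → 1 ('d')
  [14] 7/15 → 1 ('d')
  [15] 15/21 → 1 ('d')
  [16] 21/8 → 0 ('')
  [17] 8/0 → 0 ('')
  [18] 0/25 → 2 ('fa')
  [19] 25/13 → 1 ('f')
  [20] 13/4 → 0 ('')
  [21] 4/6 → 1 ('g')
  [22] 6/16 → 1 ('g')
  [23] 16/17 → 0 ('')
  [24] 17/9 → 1 ('h')
  [25] 9/22 → 1 ('h')
  [26] 22/14 → 2 ('hd')
  [27] 14/3 → 1 ('h')

n(n+1)/2 = 28·29/2 = 406
Σ LCP = 0 + 1 + 2 + 1 + 1 + 2 + 1 + 0 + 0 + 1 + 0 + 1 + 1 + 1 + 1 + 1 + 0 + 0 + 2 + 1 + 0 + 1 + 1 + 0 + 1 + 1 + 2 + 1 = 24
distinct = 406 − 24 = 382

382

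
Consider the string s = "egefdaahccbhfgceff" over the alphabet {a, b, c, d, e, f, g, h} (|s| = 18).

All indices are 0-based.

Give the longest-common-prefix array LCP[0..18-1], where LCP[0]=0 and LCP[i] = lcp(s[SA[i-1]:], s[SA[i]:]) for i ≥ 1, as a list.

rank→(start, suffix):
  0 → (5, 'aahccbhfgceff')
  1 → (6, 'ahccbhfgceff')
  2 → (10, 'bhfgceff')
  3 → (9, 'cbhfgceff')
  4 → (8, 'ccbhfgceff')
  5 → (14, 'ceff')
  6 → (4, 'daahccbhfgceff')
  7 → (2, 'efdaahccbhfgceff')
  8 → (15, 'eff')
  9 → (0, 'egefdaahccbhfgceff')
  10 → (17, 'f')
  11 → (3, 'fdaahccbhfgceff')
  12 → (16, 'ff')
  13 → (12, 'fgceff')
  14 → (13, 'gceff')
  15 → (1, 'gefdaahccbhfgceff')
  16 → (7, 'hccbhfgceff')
  17 → (11, 'hfgceff')

SA = [5, 6, 10, 9, 8, 14, 4, 2, 15, 0, 17, 3, 16, 12, 13, 1, 7, 11]
rank  pair      lcp
   1  s[5:],s[6:]  1  'a'
   2  s[6:],s[10:]  0  ''
   3  s[10:],s[9:]  0  ''
   4  s[9:],s[8:]  1  'c'
   5  s[8:],s[14:]  1  'c'
   6  s[14:],s[4:]  0  ''
   7  s[4:],s[2:]  0  ''
   8  s[2:],s[15:]  2  'ef'
   9  s[15:],s[0:]  1  'e'
  10  s[0:],s[17:]  0  ''
  11  s[17:],s[3:]  1  'f'
  12  s[3:],s[16:]  1  'f'
  13  s[16:],s[12:]  1  'f'
  14  s[12:],s[13:]  0  ''
  15  s[13:],s[1:]  1  'g'
  16  s[1:],s[7:]  0  ''
  17  s[7:],s[11:]  1  'h'

[0, 1, 0, 0, 1, 1, 0, 0, 2, 1, 0, 1, 1, 1, 0, 1, 0, 1]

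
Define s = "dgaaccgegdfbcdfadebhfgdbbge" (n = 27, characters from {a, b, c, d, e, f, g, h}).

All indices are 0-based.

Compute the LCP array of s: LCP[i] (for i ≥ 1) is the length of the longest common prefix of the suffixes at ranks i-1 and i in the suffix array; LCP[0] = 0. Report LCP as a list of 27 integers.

[0, 1, 1, 0, 1, 1, 1, 0, 1, 1, 0, 1, 1, 2, 1, 0, 1, 1, 0, 1, 1, 0, 1, 2, 1, 2, 0]

sorted suffixes:
  #0 SA[0]=2  'aaccgegdfbcdfadebhfgdbbge'
  #1 SA[1]=3  'accgegdfbcdfadebhfgdbbge'
  #2 SA[2]=15  'adebhfgdbbge'
  #3 SA[3]=23  'bbge'
  #4 SA[4]=11  'bcdfadebhfgdbbge'
  #5 SA[5]=24  'bge'
  #6 SA[6]=18  'bhfgdbbge'
  #7 SA[7]=4  'ccgegdfbcdfadebhfgdbbge'
  #8 SA[8]=12  'cdfadebhfgdbbge'
  #9 SA[9]=5  'cgegdfbcdfadebhfgdbbge'
  #10 SA[10]=22  'dbbge'
  #11 SA[11]=16  'debhfgdbbge'
  #12 SA[12]=13  'dfadebhfgdbbge'
  #13 SA[13]=9  'dfbcdfadebhfgdbbge'
  #14 SA[14]=0  'dgaaccgegdfbcdfadebhfgdbbge'
  #15 SA[15]=26  'e'
  #16 SA[16]=17  'ebhfgdbbge'
  #17 SA[17]=7  'egdfbcdfadebhfgdbbge'
  #18 SA[18]=14  'fadebhfgdbbge'
  #19 SA[19]=10  'fbcdfadebhfgdbbge'
  #20 SA[20]=20  'fgdbbge'
  #21 SA[21]=1  'gaaccgegdfbcdfadebhfgdbbge'
  #22 SA[22]=21  'gdbbge'
  #23 SA[23]=8  'gdfbcdfadebhfgdbbge'
  #24 SA[24]=25  'ge'
  #25 SA[25]=6  'gegdfbcdfadebhfgdbbge'
  #26 SA[26]=19  'hfgdbbge'

SA = [2, 3, 15, 23, 11, 24, 18, 4, 12, 5, 22, 16, 13, 9, 0, 26, 17, 7, 14, 10, 20, 1, 21, 8, 25, 6, 19]
[i] adj suffixes → lcp
  [1] 2/3 → 1 ('a')
  [2] 3/15 → 1 ('a')
  [3] 15/23 → 0 ('')
  [4] 23/11 → 1 ('b')
  [5] 11/24 → 1 ('b')
  [6] 24/18 → 1 ('b')
  [7] 18/4 → 0 ('')
  [8] 4/12 → 1 ('c')
  [9] 12/5 → 1 ('c')
  [10] 5/22 → 0 ('')
  [11] 22/16 → 1 ('d')
  [12] 16/13 → 1 ('d')
  [13] 13/9 → 2 ('df')
  [14] 9/0 → 1 ('d')
  [15] 0/26 → 0 ('')
  [16] 26/17 → 1 ('e')
  [17] 17/7 → 1 ('e')
  [18] 7/14 → 0 ('')
  [19] 14/10 → 1 ('f')
  [20] 10/20 → 1 ('f')
  [21] 20/1 → 0 ('')
  [22] 1/21 → 1 ('g')
  [23] 21/8 → 2 ('gd')
  [24] 8/25 → 1 ('g')
  [25] 25/6 → 2 ('ge')
  [26] 6/19 → 0 ('')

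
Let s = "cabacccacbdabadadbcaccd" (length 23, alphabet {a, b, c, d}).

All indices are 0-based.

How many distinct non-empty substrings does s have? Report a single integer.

sorted suffixes:
  #0 SA[0]=1  'abacccacbdabadadbcaccd'
  #1 SA[1]=11  'abadadbcaccd'
  #2 SA[2]=7  'acbdabadadbcaccd'
  #3 SA[3]=3  'acccacbdabadadbcaccd'
  #4 SA[4]=19  'accd'
  #5 SA[5]=13  'adadbcaccd'
  #6 SA[6]=15  'adbcaccd'
  #7 SA[7]=2  'bacccacbdabadadbcaccd'
  #8 SA[8]=12  'badadbcaccd'
  #9 SA[9]=17  'bcaccd'
  #10 SA[10]=9  'bdabadadbcaccd'
  #11 SA[11]=0  'cabacccacbdabadadbcaccd'
  #12 SA[12]=6  'cacbdabadadbcaccd'
  #13 SA[13]=18  'caccd'
  #14 SA[14]=8  'cbdabadadbcaccd'
  #15 SA[15]=5  'ccacbdabadadbcaccd'
  #16 SA[16]=4  'cccacbdabadadbcaccd'
  #17 SA[17]=20  'ccd'
  #18 SA[18]=21  'cd'
  #19 SA[19]=22  'd'
  #20 SA[20]=10  'dabadadbcaccd'
  #21 SA[21]=14  'dadbcaccd'
  #22 SA[22]=16  'dbcaccd'

SA = [1, 11, 7, 3, 19, 13, 15, 2, 12, 17, 9, 0, 6, 18, 8, 5, 4, 20, 21, 22, 10, 14, 16]
rank  pair      lcp
   1  s[1:],s[11:]  3  'aba'
   2  s[11:],s[7:]  1  'a'
   3  s[7:],s[3:]  2  'ac'
   4  s[3:],s[19:]  3  'acc'
   5  s[19:],s[13:]  1  'a'
   6  s[13:],s[15:]  2  'ad'
   7  s[15:],s[2:]  0  ''
   8  s[2:],s[12:]  2  'ba'
   9  s[12:],s[17:]  1  'b'
  10  s[17:],s[9:]  1  'b'
  11  s[9:],s[0:]  0  ''
  12  s[0:],s[6:]  2  'ca'
  13  s[6:],s[18:]  3  'cac'
  14  s[18:],s[8:]  1  'c'
  15  s[8:],s[5:]  1  'c'
  16  s[5:],s[4:]  2  'cc'
  17  s[4:],s[20:]  2  'cc'
  18  s[20:],s[21:]  1  'c'
  19  s[21:],s[22:]  0  ''
  20  s[22:],s[10:]  1  'd'
  21  s[10:],s[14:]  2  'da'
  22  s[14:],s[16:]  1  'd'

n(n+1)/2 = 23·24/2 = 276
Σ LCP = 0 + 3 + 1 + 2 + 3 + 1 + 2 + 0 + 2 + 1 + 1 + 0 + 2 + 3 + 1 + 1 + 2 + 2 + 1 + 0 + 1 + 2 + 1 = 32
distinct = 276 − 32 = 244

244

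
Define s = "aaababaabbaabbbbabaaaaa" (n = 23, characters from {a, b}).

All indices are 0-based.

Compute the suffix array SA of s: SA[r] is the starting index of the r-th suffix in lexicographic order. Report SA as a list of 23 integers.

rank→(start, suffix):
  0 → (22, 'a')
  1 → (21, 'aa')
  2 → (20, 'aaa')
  3 → (19, 'aaaa')
  4 → (18, 'aaaaa')
  5 → (0, 'aaababaabbaabbbbabaaaaa')
  6 → (1, 'aababaabbaabbbbabaaaaa')
  7 → (6, 'aabbaabbbbabaaaaa')
  8 → (10, 'aabbbbabaaaaa')
  9 → (16, 'abaaaaa')
  10 → (4, 'abaabbaabbbbabaaaaa')
  11 → (2, 'ababaabbaabbbbabaaaaa')
  12 → (7, 'abbaabbbbabaaaaa')
  13 → (11, 'abbbbabaaaaa')
  14 → (17, 'baaaaa')
  15 → (5, 'baabbaabbbbabaaaaa')
  16 → (9, 'baabbbbabaaaaa')
  17 → (15, 'babaaaaa')
  18 → (3, 'babaabbaabbbbabaaaaa')
  19 → (8, 'bbaabbbbabaaaaa')
  20 → (14, 'bbabaaaaa')
  21 → (13, 'bbbabaaaaa')
  22 → (12, 'bbbbabaaaaa')

[22, 21, 20, 19, 18, 0, 1, 6, 10, 16, 4, 2, 7, 11, 17, 5, 9, 15, 3, 8, 14, 13, 12]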